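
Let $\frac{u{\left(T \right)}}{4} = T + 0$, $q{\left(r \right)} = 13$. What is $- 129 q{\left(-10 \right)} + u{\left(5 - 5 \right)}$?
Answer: $-1677$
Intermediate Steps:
$u{\left(T \right)} = 4 T$ ($u{\left(T \right)} = 4 \left(T + 0\right) = 4 T$)
$- 129 q{\left(-10 \right)} + u{\left(5 - 5 \right)} = \left(-129\right) 13 + 4 \left(5 - 5\right) = -1677 + 4 \left(5 - 5\right) = -1677 + 4 \cdot 0 = -1677 + 0 = -1677$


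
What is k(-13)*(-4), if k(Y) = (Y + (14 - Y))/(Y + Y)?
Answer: 28/13 ≈ 2.1538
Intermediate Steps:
k(Y) = 7/Y (k(Y) = 14/((2*Y)) = 14*(1/(2*Y)) = 7/Y)
k(-13)*(-4) = (7/(-13))*(-4) = (7*(-1/13))*(-4) = -7/13*(-4) = 28/13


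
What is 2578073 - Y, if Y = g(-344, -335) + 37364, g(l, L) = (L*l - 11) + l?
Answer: 2425824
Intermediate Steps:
g(l, L) = -11 + l + L*l (g(l, L) = (-11 + L*l) + l = -11 + l + L*l)
Y = 152249 (Y = (-11 - 344 - 335*(-344)) + 37364 = (-11 - 344 + 115240) + 37364 = 114885 + 37364 = 152249)
2578073 - Y = 2578073 - 1*152249 = 2578073 - 152249 = 2425824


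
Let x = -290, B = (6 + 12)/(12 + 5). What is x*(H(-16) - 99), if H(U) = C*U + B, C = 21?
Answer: 2139330/17 ≈ 1.2584e+5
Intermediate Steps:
B = 18/17 ≈ 1.0588
H(U) = 18/17 + 21*U (H(U) = 21*U + 18/17 = 18/17 + 21*U)
x*(H(-16) - 99) = -290*((18/17 + 21*(-16)) - 99) = -290*((18/17 - 336) - 99) = -290*(-5694/17 - 99) = -290*(-7377/17) = 2139330/17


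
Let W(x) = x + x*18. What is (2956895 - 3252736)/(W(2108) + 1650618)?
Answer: -295841/1690670 ≈ -0.17498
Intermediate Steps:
W(x) = 19*x (W(x) = x + 18*x = 19*x)
(2956895 - 3252736)/(W(2108) + 1650618) = (2956895 - 3252736)/(19*2108 + 1650618) = -295841/(40052 + 1650618) = -295841/1690670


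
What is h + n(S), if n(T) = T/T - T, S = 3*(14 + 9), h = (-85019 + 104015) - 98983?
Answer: -80055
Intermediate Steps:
h = -79987 (h = 18996 - 98983 = -79987)
S = 69 (S = 3*23 = 69)
n(T) = 1 - T
h + n(S) = -79987 + (1 - 1*69) = -79987 + (1 - 69) = -79987 - 68 = -80055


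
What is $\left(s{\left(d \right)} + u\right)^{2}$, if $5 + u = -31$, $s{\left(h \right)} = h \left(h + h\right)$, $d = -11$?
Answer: $42436$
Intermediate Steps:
$s{\left(h \right)} = 2 h^{2}$ ($s{\left(h \right)} = h 2 h = 2 h^{2}$)
$u = -36$ ($u = -5 - 31 = -36$)
$\left(s{\left(d \right)} + u\right)^{2} = \left(2 \left(-11\right)^{2} - 36\right)^{2} = \left(2 \cdot 121 - 36\right)^{2} = \left(242 - 36\right)^{2} = 206^{2} = 42436$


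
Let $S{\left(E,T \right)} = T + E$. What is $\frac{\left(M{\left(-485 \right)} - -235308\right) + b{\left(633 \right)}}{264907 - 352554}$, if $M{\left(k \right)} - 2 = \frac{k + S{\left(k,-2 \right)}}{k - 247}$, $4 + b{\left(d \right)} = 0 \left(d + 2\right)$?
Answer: $- \frac{14353747}{5346467} \approx -2.6847$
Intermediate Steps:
$S{\left(E,T \right)} = E + T$
$b{\left(d \right)} = -4$ ($b{\left(d \right)} = -4 + 0 \left(d + 2\right) = -4 + 0 \left(2 + d\right) = -4 + 0 = -4$)
$M{\left(k \right)} = 2 + \frac{-2 + 2 k}{-247 + k}$ ($M{\left(k \right)} = 2 + \frac{k + \left(k - 2\right)}{k - 247} = 2 + \frac{k + \left(-2 + k\right)}{-247 + k} = 2 + \frac{-2 + 2 k}{-247 + k}$)
$\frac{\left(M{\left(-485 \right)} - -235308\right) + b{\left(633 \right)}}{264907 - 352554} = \frac{\left(\frac{4 \left(-124 - 485\right)}{-247 - 485} - -235308\right) - 4}{264907 - 352554} = \frac{\left(4 \frac{1}{-732} \left(-609\right) + 235308\right) - 4}{-87647} = \left(\left(4 \left(- \frac{1}{732}\right) \left(-609\right) + 235308\right) - 4\right) \left(- \frac{1}{87647}\right) = \left(\left(\frac{203}{61} + 235308\right) - 4\right) \left(- \frac{1}{87647}\right) = \left(\frac{14353991}{61} - 4\right) \left(- \frac{1}{87647}\right) = \frac{14353747}{61} \left(- \frac{1}{87647}\right) = - \frac{14353747}{5346467}$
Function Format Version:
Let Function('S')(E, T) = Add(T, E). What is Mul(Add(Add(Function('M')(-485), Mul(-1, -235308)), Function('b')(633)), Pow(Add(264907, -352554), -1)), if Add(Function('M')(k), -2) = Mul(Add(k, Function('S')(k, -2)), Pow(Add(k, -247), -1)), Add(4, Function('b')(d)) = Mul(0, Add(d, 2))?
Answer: Rational(-14353747, 5346467) ≈ -2.6847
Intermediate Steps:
Function('S')(E, T) = Add(E, T)
Function('b')(d) = -4 (Function('b')(d) = Add(-4, Mul(0, Add(d, 2))) = Add(-4, Mul(0, Add(2, d))) = Add(-4, 0) = -4)
Function('M')(k) = Add(2, Mul(Pow(Add(-247, k), -1), Add(-2, Mul(2, k)))) (Function('M')(k) = Add(2, Mul(Add(k, Add(k, -2)), Pow(Add(k, -247), -1))) = Add(2, Mul(Add(k, Add(-2, k)), Pow(Add(-247, k), -1))) = Add(2, Mul(Add(-2, Mul(2, k)), Pow(Add(-247, k), -1))) = Add(2, Mul(Pow(Add(-247, k), -1), Add(-2, Mul(2, k)))))
Mul(Add(Add(Function('M')(-485), Mul(-1, -235308)), Function('b')(633)), Pow(Add(264907, -352554), -1)) = Mul(Add(Add(Mul(4, Pow(Add(-247, -485), -1), Add(-124, -485)), Mul(-1, -235308)), -4), Pow(Add(264907, -352554), -1)) = Mul(Add(Add(Mul(4, Pow(-732, -1), -609), 235308), -4), Pow(-87647, -1)) = Mul(Add(Add(Mul(4, Rational(-1, 732), -609), 235308), -4), Rational(-1, 87647)) = Mul(Add(Add(Rational(203, 61), 235308), -4), Rational(-1, 87647)) = Mul(Add(Rational(14353991, 61), -4), Rational(-1, 87647)) = Mul(Rational(14353747, 61), Rational(-1, 87647)) = Rational(-14353747, 5346467)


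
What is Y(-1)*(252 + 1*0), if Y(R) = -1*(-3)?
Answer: 756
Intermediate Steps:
Y(R) = 3
Y(-1)*(252 + 1*0) = 3*(252 + 1*0) = 3*(252 + 0) = 3*252 = 756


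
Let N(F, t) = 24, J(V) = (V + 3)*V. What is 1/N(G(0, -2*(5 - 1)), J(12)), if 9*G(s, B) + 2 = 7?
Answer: 1/24 ≈ 0.041667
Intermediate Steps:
G(s, B) = 5/9 (G(s, B) = -2/9 + (1/9)*7 = -2/9 + 7/9 = 5/9)
J(V) = V*(3 + V) (J(V) = (3 + V)*V = V*(3 + V))
1/N(G(0, -2*(5 - 1)), J(12)) = 1/24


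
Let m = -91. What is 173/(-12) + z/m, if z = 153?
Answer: -17579/1092 ≈ -16.098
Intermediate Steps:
173/(-12) + z/m = 173/(-12) + 153/(-91) = 173*(-1/12) + 153*(-1/91) = -173/12 - 153/91 = -17579/1092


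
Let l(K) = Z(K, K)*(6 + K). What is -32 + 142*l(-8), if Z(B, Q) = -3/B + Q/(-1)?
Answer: -4821/2 ≈ -2410.5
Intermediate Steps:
Z(B, Q) = -Q - 3/B (Z(B, Q) = -3/B + Q*(-1) = -3/B - Q = -Q - 3/B)
l(K) = (6 + K)*(-K - 3/K) (l(K) = (-K - 3/K)*(6 + K) = (6 + K)*(-K - 3/K))
-32 + 142*l(-8) = -32 + 142*(-1*(3 + (-8)**2)*(6 - 8)/(-8)) = -32 + 142*(-1*(-1/8)*(3 + 64)*(-2)) = -32 + 142*(-1*(-1/8)*67*(-2)) = -32 + 142*(-67/4) = -32 - 4757/2 = -4821/2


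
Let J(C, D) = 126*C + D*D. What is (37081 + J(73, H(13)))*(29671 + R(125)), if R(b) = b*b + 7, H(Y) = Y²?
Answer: 3390476520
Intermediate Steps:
R(b) = 7 + b² (R(b) = b² + 7 = 7 + b²)
J(C, D) = D² + 126*C (J(C, D) = 126*C + D² = D² + 126*C)
(37081 + J(73, H(13)))*(29671 + R(125)) = (37081 + ((13²)² + 126*73))*(29671 + (7 + 125²)) = (37081 + (169² + 9198))*(29671 + (7 + 15625)) = (37081 + (28561 + 9198))*(29671 + 15632) = (37081 + 37759)*45303 = 74840*45303 = 3390476520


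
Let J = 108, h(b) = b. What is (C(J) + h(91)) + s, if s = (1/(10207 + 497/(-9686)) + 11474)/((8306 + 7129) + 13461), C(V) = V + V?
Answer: 109771064179927/357098592060 ≈ 307.40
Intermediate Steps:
C(V) = 2*V
s = 141796417507/357098592060 (s = (1/(10207 + 497*(-1/9686)) + 11474)/(15435 + 13461) = (1/(10207 - 497/9686) + 11474)/28896 = (1/(98864505/9686) + 11474)*(1/28896) = (9686/98864505 + 11474)*(1/28896) = (1134371340056/98864505)*(1/28896) = 141796417507/357098592060 ≈ 0.39708)
(C(J) + h(91)) + s = (2*108 + 91) + 141796417507/357098592060 = (216 + 91) + 141796417507/357098592060 = 307 + 141796417507/357098592060 = 109771064179927/357098592060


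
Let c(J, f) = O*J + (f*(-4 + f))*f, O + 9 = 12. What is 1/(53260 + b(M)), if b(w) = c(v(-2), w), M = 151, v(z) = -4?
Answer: 1/3404995 ≈ 2.9369e-7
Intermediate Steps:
O = 3 (O = -9 + 12 = 3)
c(J, f) = 3*J + f²*(-4 + f) (c(J, f) = 3*J + (f*(-4 + f))*f = 3*J + f²*(-4 + f))
b(w) = -12 + w³ - 4*w² (b(w) = w³ - 4*w² + 3*(-4) = w³ - 4*w² - 12 = -12 + w³ - 4*w²)
1/(53260 + b(M)) = 1/(53260 + (-12 + 151³ - 4*151²)) = 1/(53260 + (-12 + 3442951 - 4*22801)) = 1/(53260 + (-12 + 3442951 - 91204)) = 1/(53260 + 3351735) = 1/3404995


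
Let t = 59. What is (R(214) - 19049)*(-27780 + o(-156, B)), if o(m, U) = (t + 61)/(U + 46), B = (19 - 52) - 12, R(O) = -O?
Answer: 532814580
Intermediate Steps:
B = -45 (B = -33 - 12 = -45)
o(m, U) = 120/(46 + U) (o(m, U) = (59 + 61)/(U + 46) = 120/(46 + U))
(R(214) - 19049)*(-27780 + o(-156, B)) = (-1*214 - 19049)*(-27780 + 120/(46 - 45)) = (-214 - 19049)*(-27780 + 120/1) = -19263*(-27780 + 120*1) = -19263*(-27780 + 120) = -19263*(-27660) = 532814580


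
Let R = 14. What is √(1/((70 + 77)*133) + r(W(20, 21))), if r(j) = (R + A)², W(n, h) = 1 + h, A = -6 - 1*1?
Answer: 20*√955605/2793 ≈ 7.0000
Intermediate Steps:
A = -7 (A = -6 - 1 = -7)
r(j) = 49 (r(j) = (14 - 7)² = 7² = 49)
√(1/((70 + 77)*133) + r(W(20, 21))) = √(1/((70 + 77)*133) + 49) = √(1/(147*133) + 49) = √(1/19551 + 49) = √(958000/19551) = 20*√955605/2793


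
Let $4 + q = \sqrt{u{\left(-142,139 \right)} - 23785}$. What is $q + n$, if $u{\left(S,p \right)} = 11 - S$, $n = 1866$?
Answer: $1862 + 4 i \sqrt{1477} \approx 1862.0 + 153.73 i$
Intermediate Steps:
$q = -4 + 4 i \sqrt{1477}$ ($q = -4 + \sqrt{\left(11 - -142\right) - 23785} = -4 + \sqrt{\left(11 + 142\right) - 23785} = -4 + \sqrt{153 - 23785} = -4 + \sqrt{-23632} = -4 + 4 i \sqrt{1477} \approx -4.0 + 153.73 i$)
$q + n = \left(-4 + 4 i \sqrt{1477}\right) + 1866 = 1862 + 4 i \sqrt{1477}$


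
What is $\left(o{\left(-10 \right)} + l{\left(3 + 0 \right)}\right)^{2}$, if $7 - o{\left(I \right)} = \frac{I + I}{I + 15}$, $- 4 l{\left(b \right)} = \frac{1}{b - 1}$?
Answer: $\frac{7569}{64} \approx 118.27$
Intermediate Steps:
$l{\left(b \right)} = - \frac{1}{4 \left(-1 + b\right)}$ ($l{\left(b \right)} = - \frac{1}{4 \left(b - 1\right)} = - \frac{1}{4 \left(-1 + b\right)}$)
$o{\left(I \right)} = 7 - \frac{2 I}{15 + I}$ ($o{\left(I \right)} = 7 - \frac{I + I}{I + 15} = 7 - \frac{2 I}{15 + I}$)
$\left(o{\left(-10 \right)} + l{\left(3 + 0 \right)}\right)^{2} = \left(\frac{5 \left(21 - 10\right)}{15 - 10} - \frac{1}{-4 + 4 \left(3 + 0\right)}\right)^{2} = \left(5 \cdot \frac{1}{5} \cdot 11 - \frac{1}{-4 + 4 \cdot 3}\right)^{2} = \left(5 \cdot \frac{1}{5} \cdot 11 - \frac{1}{-4 + 12}\right)^{2} = \left(11 - \frac{1}{8}\right)^{2} = \left(\frac{87}{8}\right)^{2} = \frac{7569}{64}$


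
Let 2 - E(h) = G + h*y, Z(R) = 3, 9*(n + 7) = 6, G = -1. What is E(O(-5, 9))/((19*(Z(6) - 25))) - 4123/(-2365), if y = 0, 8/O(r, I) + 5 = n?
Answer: 156029/89870 ≈ 1.7362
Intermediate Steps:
n = -19/3 (n = -7 + (1/9)*6 = -7 + 2/3 = -19/3 ≈ -6.3333)
O(r, I) = -12/17 (O(r, I) = 8/(-5 - 19/3) = 8/(-34/3) = 8*(-3/34) = -12/17)
E(h) = 3 (E(h) = 2 - (-1 + h*0) = 2 - (-1 + 0) = 2 - 1*(-1) = 2 + 1 = 3)
E(O(-5, 9))/((19*(Z(6) - 25))) - 4123/(-2365) = 3/((19*(3 - 25))) - 4123/(-2365) = 3/((19*(-22))) - 4123*(-1/2365) = 3/(-418) + 4123/2365 = 3*(-1/418) + 4123/2365 = -3/418 + 4123/2365 = 156029/89870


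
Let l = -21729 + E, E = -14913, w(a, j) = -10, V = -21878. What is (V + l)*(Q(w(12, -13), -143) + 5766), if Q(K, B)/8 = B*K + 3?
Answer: -1008299600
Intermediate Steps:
Q(K, B) = 24 + 8*B*K (Q(K, B) = 8*(B*K + 3) = 8*(3 + B*K) = 24 + 8*B*K)
l = -36642 (l = -21729 - 14913 = -36642)
(V + l)*(Q(w(12, -13), -143) + 5766) = (-21878 - 36642)*((24 + 8*(-143)*(-10)) + 5766) = -58520*((24 + 11440) + 5766) = -58520*(11464 + 5766) = -58520*17230 = -1008299600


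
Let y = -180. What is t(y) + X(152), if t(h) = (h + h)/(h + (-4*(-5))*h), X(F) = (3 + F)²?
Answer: 504527/21 ≈ 24025.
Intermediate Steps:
t(h) = 2/21 (t(h) = (2*h)/(h + 20*h) = (2*h)/((21*h)) = (2*h)*(1/(21*h)) = 2/21)
t(y) + X(152) = 2/21 + (3 + 152)² = 2/21 + 155² = 2/21 + 24025 = 504527/21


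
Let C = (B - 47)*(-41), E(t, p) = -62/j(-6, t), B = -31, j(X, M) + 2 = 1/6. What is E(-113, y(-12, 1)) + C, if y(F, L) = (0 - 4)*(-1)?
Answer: 35550/11 ≈ 3231.8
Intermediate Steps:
j(X, M) = -11/6 (j(X, M) = -2 + 1/6 = -2 + ⅙ = -11/6)
y(F, L) = 4 (y(F, L) = -4*(-1) = 4)
E(t, p) = 372/11 (E(t, p) = -62/(-11/6) = -62*(-6/11) = 372/11)
C = 3198 (C = (-31 - 47)*(-41) = -78*(-41) = 3198)
E(-113, y(-12, 1)) + C = 372/11 + 3198 = 35550/11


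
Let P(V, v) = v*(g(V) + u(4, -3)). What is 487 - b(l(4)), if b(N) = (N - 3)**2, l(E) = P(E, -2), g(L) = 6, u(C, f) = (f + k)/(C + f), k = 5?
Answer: 126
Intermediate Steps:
u(C, f) = (5 + f)/(C + f) (u(C, f) = (f + 5)/(C + f) = (5 + f)/(C + f))
P(V, v) = 8*v (P(V, v) = v*(6 + (5 - 3)/(4 - 3)) = v*(6 + 2/1) = v*(6 + 1*2) = v*(6 + 2) = v*8 = 8*v)
l(E) = -16 (l(E) = 8*(-2) = -16)
b(N) = (-3 + N)**2
487 - b(l(4)) = 487 - (-3 - 16)**2 = 487 - 1*(-19)**2 = 487 - 1*361 = 487 - 361 = 126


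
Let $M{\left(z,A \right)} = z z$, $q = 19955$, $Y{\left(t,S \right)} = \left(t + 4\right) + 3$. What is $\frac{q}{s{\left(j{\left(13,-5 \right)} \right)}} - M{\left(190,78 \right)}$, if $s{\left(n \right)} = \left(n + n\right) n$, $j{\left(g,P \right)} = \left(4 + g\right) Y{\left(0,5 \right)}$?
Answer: $- \frac{1022404245}{28322} \approx -36099.0$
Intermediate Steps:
$Y{\left(t,S \right)} = 7 + t$ ($Y{\left(t,S \right)} = \left(4 + t\right) + 3 = 7 + t$)
$j{\left(g,P \right)} = 28 + 7 g$ ($j{\left(g,P \right)} = \left(4 + g\right) \left(7 + 0\right) = \left(4 + g\right) 7 = 28 + 7 g$)
$s{\left(n \right)} = 2 n^{2}$ ($s{\left(n \right)} = 2 n n = 2 n^{2}$)
$M{\left(z,A \right)} = z^{2}$
$\frac{q}{s{\left(j{\left(13,-5 \right)} \right)}} - M{\left(190,78 \right)} = \frac{19955}{2 \left(28 + 7 \cdot 13\right)^{2}} - 190^{2} = \frac{19955}{2 \left(28 + 91\right)^{2}} - 36100 = \frac{19955}{2 \cdot 119^{2}} - 36100 = \frac{19955}{2 \cdot 14161} - 36100 = \frac{19955}{28322} - 36100 = - \frac{1022404245}{28322}$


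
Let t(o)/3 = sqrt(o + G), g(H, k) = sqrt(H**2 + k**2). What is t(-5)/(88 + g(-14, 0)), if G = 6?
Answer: 1/34 ≈ 0.029412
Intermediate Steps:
t(o) = 3*sqrt(6 + o) (t(o) = 3*sqrt(o + 6) = 3*sqrt(6 + o))
t(-5)/(88 + g(-14, 0)) = (3*sqrt(6 - 5))/(88 + sqrt((-14)**2 + 0**2)) = (3*sqrt(1))/(88 + sqrt(196 + 0)) = (3*1)/(88 + sqrt(196)) = 3/(88 + 14) = 3/102 = 3*(1/102) = 1/34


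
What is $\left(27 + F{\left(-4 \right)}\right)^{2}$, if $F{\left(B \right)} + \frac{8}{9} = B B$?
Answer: $\frac{143641}{81} \approx 1773.3$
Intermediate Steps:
$F{\left(B \right)} = - \frac{8}{9} + B^{2}$ ($F{\left(B \right)} = - \frac{8}{9} + B B = - \frac{8}{9} + B^{2}$)
$\left(27 + F{\left(-4 \right)}\right)^{2} = \left(27 - \left(\frac{8}{9} - \left(-4\right)^{2}\right)\right)^{2} = \left(27 + \left(- \frac{8}{9} + 16\right)\right)^{2} = \left(27 + \frac{136}{9}\right)^{2} = \left(\frac{379}{9}\right)^{2} = \frac{143641}{81}$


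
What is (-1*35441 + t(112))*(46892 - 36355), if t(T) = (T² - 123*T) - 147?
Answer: -387972340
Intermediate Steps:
t(T) = -147 + T² - 123*T
(-1*35441 + t(112))*(46892 - 36355) = (-1*35441 + (-147 + 112² - 123*112))*(46892 - 36355) = (-35441 + (-147 + 12544 - 13776))*10537 = (-35441 - 1379)*10537 = -36820*10537 = -387972340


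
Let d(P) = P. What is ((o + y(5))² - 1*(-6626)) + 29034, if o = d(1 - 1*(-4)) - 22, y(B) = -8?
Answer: 36285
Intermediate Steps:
o = -17 (o = (1 - 1*(-4)) - 22 = (1 + 4) - 22 = 5 - 22 = -17)
((o + y(5))² - 1*(-6626)) + 29034 = ((-17 - 8)² - 1*(-6626)) + 29034 = ((-25)² + 6626) + 29034 = (625 + 6626) + 29034 = 7251 + 29034 = 36285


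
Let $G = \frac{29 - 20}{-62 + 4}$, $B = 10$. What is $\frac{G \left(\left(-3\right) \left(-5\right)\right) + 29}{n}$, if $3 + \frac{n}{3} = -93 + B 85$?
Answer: $\frac{119}{10092} \approx 0.011792$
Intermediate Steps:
$G = - \frac{9}{58}$ ($G = \frac{9}{-58} = 9 \left(- \frac{1}{58}\right) = - \frac{9}{58} \approx -0.15517$)
$n = 2262$ ($n = -9 + 3 \left(-93 + 10 \cdot 85\right) = -9 + 3 \left(-93 + 850\right) = -9 + 3 \cdot 757 = -9 + 2271 = 2262$)
$\frac{G \left(\left(-3\right) \left(-5\right)\right) + 29}{n} = \frac{- \frac{9 \left(\left(-3\right) \left(-5\right)\right)}{58} + 29}{2262} = \left(\left(- \frac{9}{58}\right) 15 + 29\right) \frac{1}{2262} = \left(- \frac{135}{58} + 29\right) \frac{1}{2262} = \frac{1547}{58} \cdot \frac{1}{2262} = \frac{119}{10092}$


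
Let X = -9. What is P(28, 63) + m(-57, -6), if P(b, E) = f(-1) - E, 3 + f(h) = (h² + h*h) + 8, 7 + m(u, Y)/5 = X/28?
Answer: -2593/28 ≈ -92.607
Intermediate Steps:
m(u, Y) = -1025/28 (m(u, Y) = -35 + 5*(-9/28) = -35 - 45/28 = -1025/28)
f(h) = 5 + 2*h² (f(h) = -3 + ((h² + h*h) + 8) = -3 + ((h² + h²) + 8) = -3 + (2*h² + 8) = -3 + (8 + 2*h²) = 5 + 2*h²)
P(b, E) = 7 - E (P(b, E) = (5 + 2*(-1)²) - E = (5 + 2*1) - E = (5 + 2) - E = 7 - E)
P(28, 63) + m(-57, -6) = (7 - 1*63) - 1025/28 = (7 - 63) - 1025/28 = -56 - 1025/28 = -2593/28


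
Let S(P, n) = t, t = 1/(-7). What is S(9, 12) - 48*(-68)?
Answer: 22847/7 ≈ 3263.9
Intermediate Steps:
t = -⅐ ≈ -0.14286
S(P, n) = -⅐
S(9, 12) - 48*(-68) = -⅐ - 48*(-68) = -⅐ + 3264 = 22847/7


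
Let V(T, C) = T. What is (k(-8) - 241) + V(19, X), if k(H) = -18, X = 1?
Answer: -240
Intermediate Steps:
(k(-8) - 241) + V(19, X) = (-18 - 241) + 19 = -259 + 19 = -240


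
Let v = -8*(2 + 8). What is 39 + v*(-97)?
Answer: 7799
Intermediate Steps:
v = -80 (v = -8*10 = -80)
39 + v*(-97) = 39 - 80*(-97) = 39 + 7760 = 7799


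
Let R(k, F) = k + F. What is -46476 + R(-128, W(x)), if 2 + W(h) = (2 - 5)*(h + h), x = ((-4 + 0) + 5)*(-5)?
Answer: -46576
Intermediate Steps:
x = -5 (x = (-4 + 5)*(-5) = 1*(-5) = -5)
W(h) = -2 - 6*h (W(h) = -2 + (2 - 5)*(h + h) = -2 - 6*h)
R(k, F) = F + k
-46476 + R(-128, W(x)) = -46476 + ((-2 - 6*(-5)) - 128) = -46476 + ((-2 + 30) - 128) = -46476 + (28 - 128) = -46476 - 100 = -46576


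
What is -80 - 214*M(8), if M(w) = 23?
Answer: -5002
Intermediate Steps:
-80 - 214*M(8) = -80 - 214*23 = -80 - 4922 = -5002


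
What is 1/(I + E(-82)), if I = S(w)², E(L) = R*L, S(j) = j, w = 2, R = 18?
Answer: -1/1472 ≈ -0.00067935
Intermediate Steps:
E(L) = 18*L
I = 4 (I = 2² = 4)
1/(I + E(-82)) = 1/(4 + 18*(-82)) = 1/(4 - 1476) = 1/(-1472) = -1/1472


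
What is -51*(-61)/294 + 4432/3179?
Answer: 3730959/311542 ≈ 11.976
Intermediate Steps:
-51*(-61)/294 + 4432/3179 = 3111*(1/294) + 4432*(1/3179) = 1037/98 + 4432/3179 = 3730959/311542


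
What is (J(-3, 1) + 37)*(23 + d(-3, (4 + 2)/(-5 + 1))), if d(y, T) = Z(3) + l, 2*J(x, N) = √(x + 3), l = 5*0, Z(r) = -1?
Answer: 814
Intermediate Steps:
l = 0
J(x, N) = √(3 + x)/2 (J(x, N) = √(x + 3)/2 = √(3 + x)/2)
d(y, T) = -1 (d(y, T) = -1 + 0 = -1)
(J(-3, 1) + 37)*(23 + d(-3, (4 + 2)/(-5 + 1))) = (√(3 - 3)/2 + 37)*(23 - 1) = (√0/2 + 37)*22 = ((½)*0 + 37)*22 = (0 + 37)*22 = 37*22 = 814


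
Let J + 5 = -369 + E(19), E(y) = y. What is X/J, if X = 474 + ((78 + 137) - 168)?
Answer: -521/355 ≈ -1.4676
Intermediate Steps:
X = 521 (X = 474 + (215 - 168) = 474 + 47 = 521)
J = -355 (J = -5 + (-369 + 19) = -5 - 350 = -355)
X/J = 521/(-355) = 521*(-1/355) = -521/355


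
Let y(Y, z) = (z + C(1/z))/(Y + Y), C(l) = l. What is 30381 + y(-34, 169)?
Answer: 174554945/5746 ≈ 30379.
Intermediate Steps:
y(Y, z) = (z + 1/z)/(2*Y) (y(Y, z) = (z + 1/z)/(Y + Y) = (z + 1/z)/((2*Y)) = (z + 1/z)*(1/(2*Y)) = (z + 1/z)/(2*Y))
30381 + y(-34, 169) = 30381 + (½)*(1 + 169²)/(-34*169) = 30381 + (½)*(-1/34)*(1/169)*(1 + 28561) = 30381 + (½)*(-1/34)*(1/169)*28562 = 30381 - 14281/5746 = 174554945/5746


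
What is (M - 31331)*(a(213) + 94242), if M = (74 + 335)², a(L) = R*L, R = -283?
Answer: 4617269850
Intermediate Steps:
a(L) = -283*L
M = 167281 (M = 409² = 167281)
(M - 31331)*(a(213) + 94242) = (167281 - 31331)*(-283*213 + 94242) = 135950*(-60279 + 94242) = 135950*33963 = 4617269850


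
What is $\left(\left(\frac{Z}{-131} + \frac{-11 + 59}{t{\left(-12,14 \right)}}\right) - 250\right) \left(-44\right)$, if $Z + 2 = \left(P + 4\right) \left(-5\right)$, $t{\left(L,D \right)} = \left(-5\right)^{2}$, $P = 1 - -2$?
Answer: $\frac{35707628}{3275} \approx 10903.0$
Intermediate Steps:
$P = 3$ ($P = 1 + 2 = 3$)
$t{\left(L,D \right)} = 25$
$Z = -37$ ($Z = -2 + \left(3 + 4\right) \left(-5\right) = -2 + 7 \left(-5\right) = -2 - 35 = -37$)
$\left(\left(\frac{Z}{-131} + \frac{-11 + 59}{t{\left(-12,14 \right)}}\right) - 250\right) \left(-44\right) = \left(\left(- \frac{37}{-131} + \frac{-11 + 59}{25}\right) - 250\right) \left(-44\right) = \left(\left(\left(-37\right) \left(- \frac{1}{131}\right) + 48 \cdot \frac{1}{25}\right) - 250\right) \left(-44\right) = \left(\left(\frac{37}{131} + \frac{48}{25}\right) - 250\right) \left(-44\right) = \left(\frac{7213}{3275} - 250\right) \left(-44\right) = \left(- \frac{811537}{3275}\right) \left(-44\right) = \frac{35707628}{3275}$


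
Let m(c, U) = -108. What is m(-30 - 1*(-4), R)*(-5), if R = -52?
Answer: 540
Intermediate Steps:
m(-30 - 1*(-4), R)*(-5) = -108*(-5) = 540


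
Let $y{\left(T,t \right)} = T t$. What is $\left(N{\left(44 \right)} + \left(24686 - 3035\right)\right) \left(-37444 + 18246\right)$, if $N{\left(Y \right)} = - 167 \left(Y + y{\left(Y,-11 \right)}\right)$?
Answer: $-1826324938$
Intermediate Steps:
$N{\left(Y \right)} = 1670 Y$ ($N{\left(Y \right)} = - 167 \left(Y + Y \left(-11\right)\right) = - 167 \left(Y - 11 Y\right) = - 167 \left(- 10 Y\right) = 1670 Y$)
$\left(N{\left(44 \right)} + \left(24686 - 3035\right)\right) \left(-37444 + 18246\right) = \left(1670 \cdot 44 + \left(24686 - 3035\right)\right) \left(-37444 + 18246\right) = \left(73480 + 21651\right) \left(-19198\right) = 95131 \left(-19198\right) = -1826324938$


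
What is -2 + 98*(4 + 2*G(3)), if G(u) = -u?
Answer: -198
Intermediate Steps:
-2 + 98*(4 + 2*G(3)) = -2 + 98*(4 + 2*(-1*3)) = -2 + 98*(4 + 2*(-3)) = -2 + 98*(4 - 6) = -2 + 98*(-2) = -2 - 196 = -198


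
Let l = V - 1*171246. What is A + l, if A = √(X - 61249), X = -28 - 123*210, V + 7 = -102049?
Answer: -273302 + I*√87107 ≈ -2.733e+5 + 295.14*I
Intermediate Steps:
V = -102056 (V = -7 - 102049 = -102056)
X = -25858 (X = -28 - 25830 = -25858)
l = -273302 (l = -102056 - 1*171246 = -102056 - 171246 = -273302)
A = I*√87107 (A = √(-25858 - 61249) = √(-87107) = I*√87107 ≈ 295.14*I)
A + l = I*√87107 - 273302 = -273302 + I*√87107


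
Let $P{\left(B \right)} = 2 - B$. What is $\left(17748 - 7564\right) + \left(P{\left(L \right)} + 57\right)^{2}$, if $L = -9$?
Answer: $14808$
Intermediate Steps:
$\left(17748 - 7564\right) + \left(P{\left(L \right)} + 57\right)^{2} = \left(17748 - 7564\right) + \left(\left(2 - -9\right) + 57\right)^{2} = 10184 + \left(\left(2 + 9\right) + 57\right)^{2} = 10184 + \left(11 + 57\right)^{2} = 10184 + 68^{2} = 10184 + 4624 = 14808$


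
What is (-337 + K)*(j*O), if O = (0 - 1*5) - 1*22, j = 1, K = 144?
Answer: 5211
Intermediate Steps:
O = -27 (O = (0 - 5) - 22 = -5 - 22 = -27)
(-337 + K)*(j*O) = (-337 + 144)*(1*(-27)) = -193*(-27) = 5211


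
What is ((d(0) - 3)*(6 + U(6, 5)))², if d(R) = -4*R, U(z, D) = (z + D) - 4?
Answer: 1521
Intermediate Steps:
U(z, D) = -4 + D + z (U(z, D) = (D + z) - 4 = -4 + D + z)
((d(0) - 3)*(6 + U(6, 5)))² = ((-4*0 - 3)*(6 + (-4 + 5 + 6)))² = ((0 - 3)*(6 + 7))² = (-3*13)² = (-39)² = 1521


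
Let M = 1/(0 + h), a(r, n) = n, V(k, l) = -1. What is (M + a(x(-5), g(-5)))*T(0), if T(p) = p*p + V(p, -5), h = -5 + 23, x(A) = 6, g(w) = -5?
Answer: 89/18 ≈ 4.9444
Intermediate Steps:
h = 18
T(p) = -1 + p² (T(p) = p*p - 1 = p² - 1 = -1 + p²)
M = 1/18 (M = 1/(0 + 18) = 1/18 ≈ 0.055556)
(M + a(x(-5), g(-5)))*T(0) = (1/18 - 5)*(-1 + 0²) = -89*(-1 + 0)/18 = -89/18*(-1) = 89/18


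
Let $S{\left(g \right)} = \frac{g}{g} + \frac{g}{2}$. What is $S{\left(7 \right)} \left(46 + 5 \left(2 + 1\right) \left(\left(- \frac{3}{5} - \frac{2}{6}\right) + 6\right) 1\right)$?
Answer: $549$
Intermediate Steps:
$S{\left(g \right)} = 1 + \frac{g}{2}$ ($S{\left(g \right)} = 1 + g \frac{1}{2} = 1 + \frac{g}{2}$)
$S{\left(7 \right)} \left(46 + 5 \left(2 + 1\right) \left(\left(- \frac{3}{5} - \frac{2}{6}\right) + 6\right) 1\right) = \left(1 + \frac{1}{2} \cdot 7\right) \left(46 + 5 \left(2 + 1\right) \left(\left(- \frac{3}{5} - \frac{2}{6}\right) + 6\right) 1\right) = \left(1 + \frac{7}{2}\right) \left(46 + 5 \cdot 3 \left(\left(\left(-3\right) \frac{1}{5} - \frac{1}{3}\right) + 6\right) 1\right) = \frac{9 \left(46 + 5 \cdot 3 \left(\left(- \frac{3}{5} - \frac{1}{3}\right) + 6\right) 1\right)}{2} = \frac{9 \left(46 + 5 \cdot 3 \left(- \frac{14}{15} + 6\right) 1\right)}{2} = \frac{9 \left(46 + 5 \cdot 3 \cdot \frac{76}{15} \cdot 1\right)}{2} = \frac{9 \left(46 + 5 \cdot \frac{76}{5} \cdot 1\right)}{2} = \frac{9 \left(46 + 76 \cdot 1\right)}{2} = \frac{9 \left(46 + 76\right)}{2} = \frac{9}{2} \cdot 122 = 549$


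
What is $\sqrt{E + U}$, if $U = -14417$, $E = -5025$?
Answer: $i \sqrt{19442} \approx 139.43 i$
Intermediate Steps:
$\sqrt{E + U} = \sqrt{-5025 - 14417} = \sqrt{-19442} = i \sqrt{19442}$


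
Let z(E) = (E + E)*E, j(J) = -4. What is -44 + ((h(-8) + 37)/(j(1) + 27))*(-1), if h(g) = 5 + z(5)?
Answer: -48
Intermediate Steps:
z(E) = 2*E² (z(E) = (2*E)*E = 2*E²)
h(g) = 55 (h(g) = 5 + 2*5² = 5 + 2*25 = 5 + 50 = 55)
-44 + ((h(-8) + 37)/(j(1) + 27))*(-1) = -44 + ((55 + 37)/(-4 + 27))*(-1) = -44 + (92/23)*(-1) = -44 + (92*(1/23))*(-1) = -44 + 4*(-1) = -44 - 4 = -48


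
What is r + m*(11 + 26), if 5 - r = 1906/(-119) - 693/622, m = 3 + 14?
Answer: 48195411/74018 ≈ 651.13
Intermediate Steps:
m = 17
r = 1638089/74018 (r = 5 - (1906/(-119) - 693/622) = 5 - (1906*(-1/119) - 693*1/622) = 5 - (-1906/119 - 693/622) = 5 - 1*(-1267999/74018) = 5 + 1267999/74018 = 1638089/74018 ≈ 22.131)
r + m*(11 + 26) = 1638089/74018 + 17*(11 + 26) = 1638089/74018 + 17*37 = 1638089/74018 + 629 = 48195411/74018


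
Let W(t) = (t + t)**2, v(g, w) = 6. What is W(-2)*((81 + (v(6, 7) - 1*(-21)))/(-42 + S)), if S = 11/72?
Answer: -124416/3013 ≈ -41.293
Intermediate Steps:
S = 11/72 (S = 11*(1/72) = 11/72 ≈ 0.15278)
W(t) = 4*t**2 (W(t) = (2*t)**2 = 4*t**2)
W(-2)*((81 + (v(6, 7) - 1*(-21)))/(-42 + S)) = (4*(-2)**2)*((81 + (6 - 1*(-21)))/(-42 + 11/72)) = (4*4)*((81 + (6 + 21))/(-3013/72)) = 16*((81 + 27)*(-72/3013)) = 16*(108*(-72/3013)) = 16*(-7776/3013) = -124416/3013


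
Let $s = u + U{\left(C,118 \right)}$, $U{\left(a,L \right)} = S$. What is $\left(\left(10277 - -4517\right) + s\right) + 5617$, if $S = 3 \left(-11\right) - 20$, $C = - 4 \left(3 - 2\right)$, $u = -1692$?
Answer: $18666$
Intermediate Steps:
$C = -4$ ($C = \left(-4\right) 1 = -4$)
$S = -53$ ($S = -33 - 20 = -53$)
$U{\left(a,L \right)} = -53$
$s = -1745$ ($s = -1692 - 53 = -1745$)
$\left(\left(10277 - -4517\right) + s\right) + 5617 = \left(\left(10277 - -4517\right) - 1745\right) + 5617 = \left(\left(10277 + 4517\right) - 1745\right) + 5617 = \left(14794 - 1745\right) + 5617 = 13049 + 5617 = 18666$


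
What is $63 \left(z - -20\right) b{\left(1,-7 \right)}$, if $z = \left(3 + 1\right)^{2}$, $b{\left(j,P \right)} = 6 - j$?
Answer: $11340$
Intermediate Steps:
$z = 16$ ($z = 4^{2} = 16$)
$63 \left(z - -20\right) b{\left(1,-7 \right)} = 63 \left(16 - -20\right) \left(6 - 1\right) = 63 \left(16 + 20\right) \left(6 - 1\right) = 63 \cdot 36 \cdot 5 = 2268 \cdot 5 = 11340$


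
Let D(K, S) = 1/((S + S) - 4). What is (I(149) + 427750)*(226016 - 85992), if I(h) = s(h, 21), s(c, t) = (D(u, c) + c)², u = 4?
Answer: 1361455181028494/21609 ≈ 6.3004e+10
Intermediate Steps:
D(K, S) = 1/(-4 + 2*S) (D(K, S) = 1/(2*S - 4) = 1/(-4 + 2*S))
s(c, t) = (c + 1/(2*(-2 + c)))² (s(c, t) = (1/(2*(-2 + c)) + c)² = (c + 1/(2*(-2 + c)))²)
I(h) = (h + 1/(2*(-2 + h)))²
(I(149) + 427750)*(226016 - 85992) = ((149 + 1/(2*(-2 + 149)))² + 427750)*(226016 - 85992) = ((149 + (½)/147)² + 427750)*140024 = ((149 + (½)*(1/147))² + 427750)*140024 = ((149 + 1/294)² + 427750)*140024 = ((43807/294)² + 427750)*140024 = (1919053249/86436 + 427750)*140024 = (38892052249/86436)*140024 = 1361455181028494/21609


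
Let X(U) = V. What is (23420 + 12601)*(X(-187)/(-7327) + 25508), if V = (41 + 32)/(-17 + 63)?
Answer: 309682164080523/337042 ≈ 9.1882e+8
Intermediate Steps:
V = 73/46 ≈ 1.5870
X(U) = 73/46
(23420 + 12601)*(X(-187)/(-7327) + 25508) = (23420 + 12601)*((73/46)/(-7327) + 25508) = 36021*((73/46)*(-1/7327) + 25508) = 36021*(-73/337042 + 25508) = 36021*(8597267263/337042) = 309682164080523/337042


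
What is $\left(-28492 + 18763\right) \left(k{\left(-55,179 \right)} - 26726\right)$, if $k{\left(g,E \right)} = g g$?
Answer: $230587029$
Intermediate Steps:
$k{\left(g,E \right)} = g^{2}$
$\left(-28492 + 18763\right) \left(k{\left(-55,179 \right)} - 26726\right) = \left(-28492 + 18763\right) \left(\left(-55\right)^{2} - 26726\right) = - 9729 \left(3025 - 26726\right) = \left(-9729\right) \left(-23701\right) = 230587029$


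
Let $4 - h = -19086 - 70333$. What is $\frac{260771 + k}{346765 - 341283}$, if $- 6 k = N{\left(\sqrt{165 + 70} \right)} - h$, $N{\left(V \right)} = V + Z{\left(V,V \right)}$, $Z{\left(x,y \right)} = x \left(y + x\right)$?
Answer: $\frac{551193}{10964} - \frac{\sqrt{235}}{32892} \approx 50.273$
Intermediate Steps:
$h = 89423$ ($h = 4 - \left(-19086 - 70333\right) = 4 - -89419 = 4 + 89419 = 89423$)
$Z{\left(x,y \right)} = x \left(x + y\right)$
$N{\left(V \right)} = V + 2 V^{2}$ ($N{\left(V \right)} = V + V \left(V + V\right) = V + V 2 V = V + 2 V^{2}$)
$k = \frac{89423}{6} - \frac{\sqrt{235} \left(1 + 2 \sqrt{235}\right)}{6}$ ($k = - \frac{\sqrt{165 + 70} \left(1 + 2 \sqrt{165 + 70}\right) - 89423}{6} = - \frac{\sqrt{235} \left(1 + 2 \sqrt{235}\right) - 89423}{6} = - \frac{-89423 + \sqrt{235} \left(1 + 2 \sqrt{235}\right)}{6} = \frac{89423}{6} - \frac{\sqrt{235} \left(1 + 2 \sqrt{235}\right)}{6} \approx 14823.0$)
$\frac{260771 + k}{346765 - 341283} = \frac{260771 + \left(\frac{29651}{2} - \frac{\sqrt{235}}{6}\right)}{346765 - 341283} = \frac{\frac{551193}{2} - \frac{\sqrt{235}}{6}}{5482} = \left(\frac{551193}{2} - \frac{\sqrt{235}}{6}\right) \frac{1}{5482} = \frac{551193}{10964} - \frac{\sqrt{235}}{32892}$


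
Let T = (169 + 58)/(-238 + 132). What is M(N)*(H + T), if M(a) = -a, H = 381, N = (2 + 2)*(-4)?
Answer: 321272/53 ≈ 6061.7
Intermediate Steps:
N = -16 (N = 4*(-4) = -16)
T = -227/106 (T = 227/(-106) = 227*(-1/106) = -227/106 ≈ -2.1415)
M(N)*(H + T) = (-1*(-16))*(381 - 227/106) = 16*(40159/106) = 321272/53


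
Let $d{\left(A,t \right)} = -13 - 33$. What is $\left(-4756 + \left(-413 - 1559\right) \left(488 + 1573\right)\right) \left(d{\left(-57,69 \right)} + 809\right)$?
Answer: $-3104683624$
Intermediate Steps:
$d{\left(A,t \right)} = -46$ ($d{\left(A,t \right)} = -13 - 33 = -46$)
$\left(-4756 + \left(-413 - 1559\right) \left(488 + 1573\right)\right) \left(d{\left(-57,69 \right)} + 809\right) = \left(-4756 + \left(-413 - 1559\right) \left(488 + 1573\right)\right) \left(-46 + 809\right) = \left(-4756 - 4064292\right) 763 = \left(-4069048\right) 763 = -3104683624$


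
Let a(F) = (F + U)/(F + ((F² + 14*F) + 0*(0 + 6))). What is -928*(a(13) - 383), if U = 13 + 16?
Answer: 4619120/13 ≈ 3.5532e+5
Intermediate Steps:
U = 29
a(F) = (29 + F)/(F² + 15*F) (a(F) = (F + 29)/(F + ((F² + 14*F) + 0*(0 + 6))) = (29 + F)/(F + ((F² + 14*F) + 0*6)) = (29 + F)/(F + ((F² + 14*F) + 0)) = (29 + F)/(F + (F² + 14*F)) = (29 + F)/(F² + 15*F))
-928*(a(13) - 383) = -928*((29 + 13)/(13*(15 + 13)) - 383) = -928*((1/13)*42/28 - 383) = -928*((1/13)*(1/28)*42 - 383) = -928*(3/26 - 383) = -928*(-9955/26) = 4619120/13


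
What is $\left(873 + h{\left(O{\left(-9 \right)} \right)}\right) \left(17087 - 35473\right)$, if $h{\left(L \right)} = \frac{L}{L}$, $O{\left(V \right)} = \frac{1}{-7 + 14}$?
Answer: $-16069364$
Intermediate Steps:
$O{\left(V \right)} = \frac{1}{7}$
$h{\left(L \right)} = 1$
$\left(873 + h{\left(O{\left(-9 \right)} \right)}\right) \left(17087 - 35473\right) = \left(873 + 1\right) \left(17087 - 35473\right) = 874 \left(-18386\right) = -16069364$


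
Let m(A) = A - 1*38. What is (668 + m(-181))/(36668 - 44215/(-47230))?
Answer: 4241254/346374771 ≈ 0.012245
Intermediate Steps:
m(A) = -38 + A (m(A) = A - 38 = -38 + A)
(668 + m(-181))/(36668 - 44215/(-47230)) = (668 + (-38 - 181))/(36668 - 44215/(-47230)) = (668 - 219)/(36668 - 44215*(-1/47230)) = 449/(36668 + 8843/9446) = 449/(346374771/9446) = 449*(9446/346374771) = 4241254/346374771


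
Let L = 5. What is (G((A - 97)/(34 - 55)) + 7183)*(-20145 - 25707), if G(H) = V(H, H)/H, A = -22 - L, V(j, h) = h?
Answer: -329400768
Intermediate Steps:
A = -27 (A = -22 - 1*5 = -22 - 5 = -27)
G(H) = 1 (G(H) = H/H = 1)
(G((A - 97)/(34 - 55)) + 7183)*(-20145 - 25707) = (1 + 7183)*(-20145 - 25707) = 7184*(-45852) = -329400768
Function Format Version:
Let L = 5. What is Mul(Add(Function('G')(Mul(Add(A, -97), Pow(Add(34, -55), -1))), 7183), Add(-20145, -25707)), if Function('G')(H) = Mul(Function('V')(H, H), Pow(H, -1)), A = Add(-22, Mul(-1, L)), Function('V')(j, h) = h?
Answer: -329400768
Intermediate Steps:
A = -27 (A = Add(-22, Mul(-1, 5)) = Add(-22, -5) = -27)
Function('G')(H) = 1 (Function('G')(H) = Mul(H, Pow(H, -1)) = 1)
Mul(Add(Function('G')(Mul(Add(A, -97), Pow(Add(34, -55), -1))), 7183), Add(-20145, -25707)) = Mul(Add(1, 7183), Add(-20145, -25707)) = Mul(7184, -45852) = -329400768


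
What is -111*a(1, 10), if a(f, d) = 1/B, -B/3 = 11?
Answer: 37/11 ≈ 3.3636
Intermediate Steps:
B = -33 (B = -3*11 = -33)
a(f, d) = -1/33 (a(f, d) = 1/(-33) = -1/33)
-111*a(1, 10) = -111*(-1/33) = 37/11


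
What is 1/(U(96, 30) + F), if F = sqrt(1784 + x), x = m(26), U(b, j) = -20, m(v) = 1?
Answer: 4/277 + sqrt(1785)/1385 ≈ 0.044945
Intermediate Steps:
x = 1
F = sqrt(1785) (F = sqrt(1784 + 1) = sqrt(1785) ≈ 42.249)
1/(U(96, 30) + F) = 1/(-20 + sqrt(1785))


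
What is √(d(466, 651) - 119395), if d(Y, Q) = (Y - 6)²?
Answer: 3*√10245 ≈ 303.65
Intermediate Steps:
d(Y, Q) = (-6 + Y)²
√(d(466, 651) - 119395) = √((-6 + 466)² - 119395) = √(460² - 119395) = √(211600 - 119395) = √92205 = 3*√10245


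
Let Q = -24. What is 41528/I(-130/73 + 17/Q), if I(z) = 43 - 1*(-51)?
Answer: 20764/47 ≈ 441.79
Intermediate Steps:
I(z) = 94 (I(z) = 43 + 51 = 94)
41528/I(-130/73 + 17/Q) = 41528/94 = 41528*(1/94) = 20764/47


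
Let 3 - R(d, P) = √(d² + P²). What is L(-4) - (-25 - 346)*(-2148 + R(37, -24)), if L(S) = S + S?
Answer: -795803 - 371*√1945 ≈ -8.1217e+5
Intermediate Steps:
L(S) = 2*S
R(d, P) = 3 - √(P² + d²) (R(d, P) = 3 - √(d² + P²) = 3 - √(P² + d²))
L(-4) - (-25 - 346)*(-2148 + R(37, -24)) = 2*(-4) - (-25 - 346)*(-2148 + (3 - √((-24)² + 37²))) = -8 - (-371)*(-2148 + (3 - √(576 + 1369))) = -8 - (-371)*(-2148 + (3 - √1945)) = -8 - (-371)*(-2145 - √1945) = -8 - (795795 + 371*√1945) = -8 + (-795795 - 371*√1945) = -795803 - 371*√1945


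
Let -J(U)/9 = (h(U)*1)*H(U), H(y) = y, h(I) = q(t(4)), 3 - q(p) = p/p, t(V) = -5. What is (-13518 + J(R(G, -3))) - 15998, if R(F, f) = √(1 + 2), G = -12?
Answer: -29516 - 18*√3 ≈ -29547.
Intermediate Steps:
q(p) = 2 (q(p) = 3 - p/p = 3 - 1*1 = 3 - 1 = 2)
h(I) = 2
R(F, f) = √3
J(U) = -18*U (J(U) = -9*2*1*U = -18*U)
(-13518 + J(R(G, -3))) - 15998 = (-13518 - 18*√3) - 15998 = -29516 - 18*√3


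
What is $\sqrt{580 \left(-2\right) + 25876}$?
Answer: $2 \sqrt{6179} \approx 157.21$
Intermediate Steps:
$\sqrt{580 \left(-2\right) + 25876} = \sqrt{-1160 + 25876} = \sqrt{24716} = 2 \sqrt{6179}$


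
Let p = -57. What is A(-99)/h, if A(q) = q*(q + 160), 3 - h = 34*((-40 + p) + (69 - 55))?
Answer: -6039/2825 ≈ -2.1377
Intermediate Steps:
h = 2825 (h = 3 - 34*((-40 - 57) + (69 - 55)) = 3 - 34*(-97 + 14) = 3 - 34*(-83) = 3 - 1*(-2822) = 3 + 2822 = 2825)
A(q) = q*(160 + q)
A(-99)/h = -99*(160 - 99)/2825 = -99*61*(1/2825) = -6039*1/2825 = -6039/2825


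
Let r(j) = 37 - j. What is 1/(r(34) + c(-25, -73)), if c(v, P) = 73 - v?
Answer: 1/101 ≈ 0.0099010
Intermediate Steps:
1/(r(34) + c(-25, -73)) = 1/((37 - 1*34) + (73 - 1*(-25))) = 1/((37 - 34) + (73 + 25)) = 1/(3 + 98) = 1/101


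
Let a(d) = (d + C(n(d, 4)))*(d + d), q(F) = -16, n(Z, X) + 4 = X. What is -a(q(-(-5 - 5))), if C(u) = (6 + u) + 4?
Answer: -192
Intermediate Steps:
n(Z, X) = -4 + X
C(u) = 10 + u
a(d) = 2*d*(10 + d) (a(d) = (d + (10 + (-4 + 4)))*(d + d) = (d + (10 + 0))*(2*d) = (d + 10)*(2*d) = (10 + d)*(2*d) = 2*d*(10 + d))
-a(q(-(-5 - 5))) = -2*(-16)*(10 - 16) = -2*(-16)*(-6) = -1*192 = -192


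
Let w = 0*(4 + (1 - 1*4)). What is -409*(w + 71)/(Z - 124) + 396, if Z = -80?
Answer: 109823/204 ≈ 538.35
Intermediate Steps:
w = 0 (w = 0*(4 + (1 - 4)) = 0*(4 - 3) = 0*1 = 0)
-409*(w + 71)/(Z - 124) + 396 = -409*(0 + 71)/(-80 - 124) + 396 = -29039/(-204) + 396 = -29039*(-1)/204 + 396 = -409*(-71/204) + 396 = 29039/204 + 396 = 109823/204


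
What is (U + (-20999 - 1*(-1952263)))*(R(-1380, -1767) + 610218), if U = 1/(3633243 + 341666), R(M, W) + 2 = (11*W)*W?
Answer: 268338538241189750915/3974909 ≈ 6.7508e+13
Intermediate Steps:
R(M, W) = -2 + 11*W**2 (R(M, W) = -2 + (11*W)*W = -2 + 11*W**2)
U = 1/3974909 ≈ 2.5158e-7
(U + (-20999 - 1*(-1952263)))*(R(-1380, -1767) + 610218) = (1/3974909 + (-20999 - 1*(-1952263)))*((-2 + 11*(-1767)**2) + 610218) = (1/3974909 + (-20999 + 1952263))*((-2 + 11*3122289) + 610218) = (1/3974909 + 1931264)*((-2 + 34345179) + 610218) = 7676598654977*(34345177 + 610218)/3974909 = (7676598654977/3974909)*34955395 = 268338538241189750915/3974909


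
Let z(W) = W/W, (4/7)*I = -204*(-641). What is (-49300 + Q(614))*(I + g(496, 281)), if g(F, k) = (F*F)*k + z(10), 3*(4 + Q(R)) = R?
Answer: -3405497059844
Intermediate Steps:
Q(R) = -4 + R/3
I = 228837 (I = 7*(-204*(-641))/4 = (7/4)*130764 = 228837)
z(W) = 1
g(F, k) = 1 + k*F**2 (g(F, k) = (F*F)*k + 1 = F**2*k + 1 = k*F**2 + 1 = 1 + k*F**2)
(-49300 + Q(614))*(I + g(496, 281)) = (-49300 + (-4 + (1/3)*614))*(228837 + (1 + 281*496**2)) = (-49300 + (-4 + 614/3))*(228837 + (1 + 281*246016)) = (-49300 + 602/3)*(228837 + (1 + 69130496)) = -147298*(228837 + 69130497)/3 = -147298/3*69359334 = -3405497059844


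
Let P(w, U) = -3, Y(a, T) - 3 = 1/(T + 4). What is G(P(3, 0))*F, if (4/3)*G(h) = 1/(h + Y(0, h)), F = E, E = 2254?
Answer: 3381/2 ≈ 1690.5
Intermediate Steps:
Y(a, T) = 3 + 1/(4 + T) (Y(a, T) = 3 + 1/(T + 4) = 3 + 1/(4 + T))
F = 2254
G(h) = 3/(4*(h + (13 + 3*h)/(4 + h)))
G(P(3, 0))*F = (3*(4 - 3)/(4*(13 + (-3)² + 7*(-3))))*2254 = ((¾)*1/(13 + 9 - 21))*2254 = ((¾)*1/1)*2254 = ((¾)*1*1)*2254 = (¾)*2254 = 3381/2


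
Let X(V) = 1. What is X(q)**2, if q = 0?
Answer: 1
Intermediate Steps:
X(q)**2 = 1**2 = 1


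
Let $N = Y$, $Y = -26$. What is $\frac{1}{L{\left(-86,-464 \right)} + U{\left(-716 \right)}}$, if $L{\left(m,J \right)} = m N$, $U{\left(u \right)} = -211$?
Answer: $\frac{1}{2025} \approx 0.00049383$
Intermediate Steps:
$N = -26$
$L{\left(m,J \right)} = - 26 m$ ($L{\left(m,J \right)} = m \left(-26\right) = - 26 m$)
$\frac{1}{L{\left(-86,-464 \right)} + U{\left(-716 \right)}} = \frac{1}{\left(-26\right) \left(-86\right) - 211} = \frac{1}{2236 - 211} = \frac{1}{2025}$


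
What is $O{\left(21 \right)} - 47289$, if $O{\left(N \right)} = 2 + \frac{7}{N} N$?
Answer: $-47280$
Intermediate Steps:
$O{\left(N \right)} = 9$ ($O{\left(N \right)} = 2 + 7 = 9$)
$O{\left(21 \right)} - 47289 = 9 - 47289 = -47280$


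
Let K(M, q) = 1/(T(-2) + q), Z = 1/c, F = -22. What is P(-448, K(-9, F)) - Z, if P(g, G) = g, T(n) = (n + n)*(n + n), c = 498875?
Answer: -223496001/498875 ≈ -448.00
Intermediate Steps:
Z = 1/498875 ≈ 2.0045e-6
T(n) = 4*n² (T(n) = (2*n)*(2*n) = 4*n²)
K(M, q) = 1/(16 + q) (K(M, q) = 1/(4*(-2)² + q) = 1/(4*4 + q) = 1/(16 + q))
P(-448, K(-9, F)) - Z = -448 - 1*1/498875 = -448 - 1/498875 = -223496001/498875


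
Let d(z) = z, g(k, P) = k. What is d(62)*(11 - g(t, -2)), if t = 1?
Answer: 620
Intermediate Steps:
d(62)*(11 - g(t, -2)) = 62*(11 - 1*1) = 62*(11 - 1) = 62*10 = 620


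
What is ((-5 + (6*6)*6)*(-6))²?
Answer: 1602756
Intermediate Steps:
((-5 + (6*6)*6)*(-6))² = ((-5 + 36*6)*(-6))² = ((-5 + 216)*(-6))² = (211*(-6))² = (-1266)² = 1602756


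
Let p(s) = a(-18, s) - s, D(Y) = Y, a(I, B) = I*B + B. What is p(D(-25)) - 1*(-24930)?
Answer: 25380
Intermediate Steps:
a(I, B) = B + B*I (a(I, B) = B*I + B = B + B*I)
p(s) = -18*s (p(s) = s*(1 - 18) - s = s*(-17) - s = -17*s - s = -18*s)
p(D(-25)) - 1*(-24930) = -18*(-25) - 1*(-24930) = 450 + 24930 = 25380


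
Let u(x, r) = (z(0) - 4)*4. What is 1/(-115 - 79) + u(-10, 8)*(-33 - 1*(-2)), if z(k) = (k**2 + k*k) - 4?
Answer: 192447/194 ≈ 992.00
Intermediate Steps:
z(k) = -4 + 2*k**2 (z(k) = (k**2 + k**2) - 4 = 2*k**2 - 4 = -4 + 2*k**2)
u(x, r) = -32 (u(x, r) = ((-4 + 2*0**2) - 4)*4 = ((-4 + 2*0) - 4)*4 = ((-4 + 0) - 4)*4 = (-4 - 4)*4 = -8*4 = -32)
1/(-115 - 79) + u(-10, 8)*(-33 - 1*(-2)) = 1/(-115 - 79) - 32*(-33 - 1*(-2)) = 1/(-194) - 32*(-33 + 2) = -1/194 - 32*(-31) = -1/194 + 992 = 192447/194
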